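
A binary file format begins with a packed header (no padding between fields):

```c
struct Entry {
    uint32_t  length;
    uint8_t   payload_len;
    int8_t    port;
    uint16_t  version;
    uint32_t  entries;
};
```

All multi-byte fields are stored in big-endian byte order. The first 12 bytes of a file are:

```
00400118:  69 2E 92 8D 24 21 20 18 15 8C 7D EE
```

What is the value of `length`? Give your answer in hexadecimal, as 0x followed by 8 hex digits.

0x692E928D

`length` is the first field, at byte offset 0, occupying 4 bytes.
Bytes at offsets 0..3: 69 2E 92 8D.
Big-endian: lowest address holds the most-significant byte.
The bytes are already most-significant first: 0x692E928D.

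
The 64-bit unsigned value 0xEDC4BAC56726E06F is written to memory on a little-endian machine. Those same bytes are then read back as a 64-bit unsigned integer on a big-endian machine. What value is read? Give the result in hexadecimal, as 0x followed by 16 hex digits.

Stored little-endian, the bytes at ascending addresses are 6F E0 26 67 C5 BA C4 ED.
Read back as big-endian, the last byte is least significant, giving 0x6FE02667C5BAC4ED.

0x6FE02667C5BAC4ED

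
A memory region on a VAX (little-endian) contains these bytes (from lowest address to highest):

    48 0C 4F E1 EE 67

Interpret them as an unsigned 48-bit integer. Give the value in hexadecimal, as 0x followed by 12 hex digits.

0x67EEE14F0C48

Little-endian stores the least-significant byte at the lowest address.
Reassemble most-significant byte first: 67 EE E1 4F 0C 48 → 0x67EEE14F0C48.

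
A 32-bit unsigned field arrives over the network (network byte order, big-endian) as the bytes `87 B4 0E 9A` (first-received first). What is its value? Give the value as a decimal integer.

Big-endian stores the most-significant byte at the lowest address.
The bytes are already most-significant first: 0x87B40E9A.
0x87B40E9A = 2276724378.

2276724378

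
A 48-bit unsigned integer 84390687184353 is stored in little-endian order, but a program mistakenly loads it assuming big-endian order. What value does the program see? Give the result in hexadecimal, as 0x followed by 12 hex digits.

84390687184353 in 48-bit hexadecimal is 0x4CC0BCEE95E1.
Stored little-endian, the bytes at ascending addresses are E1 95 EE BC C0 4C.
Read back as big-endian, the last byte is least significant, giving 0xE195EEBCC04C.

0xE195EEBCC04C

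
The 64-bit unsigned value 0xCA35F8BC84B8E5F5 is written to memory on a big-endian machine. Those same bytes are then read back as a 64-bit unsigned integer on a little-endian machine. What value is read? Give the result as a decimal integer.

Stored big-endian, the bytes at ascending addresses are CA 35 F8 BC 84 B8 E5 F5.
Read back as little-endian, the first byte is least significant, giving 0xF5E5B884BCF835CA.
0xF5E5B884BCF835CA = 17718771189204661706.

17718771189204661706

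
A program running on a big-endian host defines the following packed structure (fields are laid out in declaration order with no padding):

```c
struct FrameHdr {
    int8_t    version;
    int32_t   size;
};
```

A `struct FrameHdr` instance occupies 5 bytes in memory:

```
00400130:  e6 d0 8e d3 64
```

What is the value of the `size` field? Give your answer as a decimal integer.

`size` follows `version` (1 byte), so it starts at byte offset 1 and occupies 4 bytes.
Bytes at offsets 1..4: D0 8E D3 64.
Big-endian stores the most-significant byte at the lowest address.
The bytes are already most-significant first: 0xD08ED364.
Top bit is set, so as a signed 32-bit value this is 0xD08ED364 − 2^32 = -795946140.

-795946140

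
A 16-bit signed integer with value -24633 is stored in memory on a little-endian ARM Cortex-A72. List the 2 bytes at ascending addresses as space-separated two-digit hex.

Two's complement of -24633 in 16 bits: 24633 = 0x6039; invert → 0x9FC6; add 1 → 0x9FC7.
Split into bytes (most-significant first): 9F C7.
Little-endian stores the least-significant byte at the lowest address.
So at ascending addresses the bytes are C7 9F.

C7 9F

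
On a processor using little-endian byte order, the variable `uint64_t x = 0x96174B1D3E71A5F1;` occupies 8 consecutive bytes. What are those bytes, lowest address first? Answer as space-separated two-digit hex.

F1 A5 71 3E 1D 4B 17 96

Split into bytes (most-significant first): 96 17 4B 1D 3E 71 A5 F1.
In little-endian order the low byte comes first in memory.
So at ascending addresses the bytes are F1 A5 71 3E 1D 4B 17 96.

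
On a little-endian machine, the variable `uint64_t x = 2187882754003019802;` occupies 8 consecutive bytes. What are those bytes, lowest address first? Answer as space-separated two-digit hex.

1A A8 8D DA C5 EB 5C 1E

2187882754003019802 in hexadecimal, padded to 64 bits, is 0x1E5CEBC5DA8DA81A.
Split into bytes (most-significant first): 1E 5C EB C5 DA 8D A8 1A.
In little-endian order the low byte comes first in memory.
So at ascending addresses the bytes are 1A A8 8D DA C5 EB 5C 1E.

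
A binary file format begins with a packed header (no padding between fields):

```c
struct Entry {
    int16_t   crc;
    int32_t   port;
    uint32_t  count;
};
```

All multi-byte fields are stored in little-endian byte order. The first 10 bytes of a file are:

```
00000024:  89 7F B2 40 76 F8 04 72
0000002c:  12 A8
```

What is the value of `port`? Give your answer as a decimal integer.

`port` follows `crc` (2 bytes), so it starts at byte offset 2 and occupies 4 bytes.
Bytes at offsets 2..5: B2 40 76 F8.
In little-endian order the low byte comes first in memory.
Reassemble most-significant byte first: F8 76 40 B2 → 0xF87640B2.
Top bit is set, so as a signed 32-bit value this is 0xF87640B2 − 2^32 = -126467918.

-126467918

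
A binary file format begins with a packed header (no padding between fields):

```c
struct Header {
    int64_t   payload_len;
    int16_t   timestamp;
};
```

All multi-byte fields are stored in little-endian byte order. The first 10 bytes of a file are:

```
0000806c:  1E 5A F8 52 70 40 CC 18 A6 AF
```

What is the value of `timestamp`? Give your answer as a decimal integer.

`timestamp` follows `payload_len` (8 bytes), so it starts at byte offset 8 and occupies 2 bytes.
Bytes at offsets 8..9: A6 AF.
Little-endian: lowest address holds the least-significant byte.
Reassemble most-significant byte first: AF A6 → 0xAFA6.
Top bit is set, so as a signed 16-bit value this is 0xAFA6 − 2^16 = -20570.

-20570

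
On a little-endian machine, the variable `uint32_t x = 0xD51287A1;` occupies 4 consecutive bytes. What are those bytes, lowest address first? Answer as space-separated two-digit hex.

Split into bytes (most-significant first): D5 12 87 A1.
Little-endian: lowest address holds the least-significant byte.
So at ascending addresses the bytes are A1 87 12 D5.

A1 87 12 D5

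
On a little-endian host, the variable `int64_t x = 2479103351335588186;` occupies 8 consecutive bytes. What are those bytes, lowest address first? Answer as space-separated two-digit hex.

2479103351335588186 in hexadecimal, padded to 64 bits, is 0x22678B5CF9D6915A.
Split into bytes (most-significant first): 22 67 8B 5C F9 D6 91 5A.
In little-endian order the low byte comes first in memory.
So at ascending addresses the bytes are 5A 91 D6 F9 5C 8B 67 22.

5A 91 D6 F9 5C 8B 67 22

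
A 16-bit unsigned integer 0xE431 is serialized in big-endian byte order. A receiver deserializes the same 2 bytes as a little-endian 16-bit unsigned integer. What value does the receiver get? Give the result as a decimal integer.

Stored big-endian, the bytes at ascending addresses are E4 31.
Read back as little-endian, the first byte is least significant, giving 0x31E4.
0x31E4 = 12772.

12772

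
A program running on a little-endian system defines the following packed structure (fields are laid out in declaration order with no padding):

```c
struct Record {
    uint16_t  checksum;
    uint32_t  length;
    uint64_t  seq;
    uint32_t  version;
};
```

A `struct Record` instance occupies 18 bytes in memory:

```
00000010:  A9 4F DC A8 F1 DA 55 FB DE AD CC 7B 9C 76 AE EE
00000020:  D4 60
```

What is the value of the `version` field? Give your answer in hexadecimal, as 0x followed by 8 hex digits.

`version` follows `checksum` (2 B), `length` (4 B), `seq` (8 B), so it starts at offset 2 + 4 + 8 = 14 and occupies 4 bytes.
Bytes at offsets 14..17: AE EE D4 60.
Little-endian stores the least-significant byte at the lowest address.
Reassemble most-significant byte first: 60 D4 EE AE → 0x60D4EEAE.

0x60D4EEAE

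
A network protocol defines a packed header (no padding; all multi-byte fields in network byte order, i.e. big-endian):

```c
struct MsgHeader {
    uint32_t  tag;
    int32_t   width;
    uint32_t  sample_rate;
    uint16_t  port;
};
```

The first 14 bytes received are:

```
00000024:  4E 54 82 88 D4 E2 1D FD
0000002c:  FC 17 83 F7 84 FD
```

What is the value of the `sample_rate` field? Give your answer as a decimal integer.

4229399543

`sample_rate` follows `tag` (4 B), `width` (4 B), so it starts at offset 4 + 4 = 8 and occupies 4 bytes.
Bytes at offsets 8..11: FC 17 83 F7.
Big-endian stores the most-significant byte at the lowest address.
The bytes are already most-significant first: 0xFC1783F7.
0xFC1783F7 = 4229399543.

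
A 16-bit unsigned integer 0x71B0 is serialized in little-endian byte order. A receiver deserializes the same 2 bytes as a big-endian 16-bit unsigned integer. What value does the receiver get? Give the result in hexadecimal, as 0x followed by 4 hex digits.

Stored little-endian, the bytes at ascending addresses are B0 71.
Read back as big-endian, the last byte is least significant, giving 0xB071.

0xB071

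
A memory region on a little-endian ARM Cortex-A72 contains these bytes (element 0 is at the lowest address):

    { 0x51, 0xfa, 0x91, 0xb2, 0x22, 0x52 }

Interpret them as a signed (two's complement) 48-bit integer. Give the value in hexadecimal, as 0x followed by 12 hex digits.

In little-endian order the low byte comes first in memory.
Reassemble most-significant byte first: 52 22 B2 91 FA 51 → 0x5222B291FA51.

0x5222B291FA51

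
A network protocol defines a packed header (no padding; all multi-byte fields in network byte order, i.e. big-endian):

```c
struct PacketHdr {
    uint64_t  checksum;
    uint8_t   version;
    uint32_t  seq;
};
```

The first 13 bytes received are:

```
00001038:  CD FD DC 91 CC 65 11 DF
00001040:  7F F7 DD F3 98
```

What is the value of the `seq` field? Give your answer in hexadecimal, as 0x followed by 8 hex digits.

`seq` follows `checksum` (8 B), `version` (1 B), so it starts at offset 8 + 1 = 9 and occupies 4 bytes.
Bytes at offsets 9..12: F7 DD F3 98.
Big-endian stores the most-significant byte at the lowest address.
The bytes are already most-significant first: 0xF7DDF398.

0xF7DDF398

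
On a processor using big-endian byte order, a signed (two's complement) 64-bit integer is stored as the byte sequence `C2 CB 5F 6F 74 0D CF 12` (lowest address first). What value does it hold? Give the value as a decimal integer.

-4410326477786198254

In big-endian order the high byte comes first in memory.
The bytes are already most-significant first: 0xC2CB5F6F740DCF12.
Top bit is set, so as a signed 64-bit value this is 0xC2CB5F6F740DCF12 − 2^64 = -4410326477786198254.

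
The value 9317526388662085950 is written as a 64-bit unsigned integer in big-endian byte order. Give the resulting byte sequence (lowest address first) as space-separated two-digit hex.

81 4E 80 E2 55 88 29 3E

9317526388662085950 in hexadecimal, padded to 64 bits, is 0x814E80E25588293E.
Split into bytes (most-significant first): 81 4E 80 E2 55 88 29 3E.
Big-endian: lowest address holds the most-significant byte.
So the memory order matches the most-significant-first order: 81 4E 80 E2 55 88 29 3E.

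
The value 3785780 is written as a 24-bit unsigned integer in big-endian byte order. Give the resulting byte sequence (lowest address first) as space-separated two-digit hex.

3785780 in hexadecimal, padded to 24 bits, is 0x39C434.
Split into bytes (most-significant first): 39 C4 34.
Big-endian stores the most-significant byte at the lowest address.
So the memory order matches the most-significant-first order: 39 C4 34.

39 C4 34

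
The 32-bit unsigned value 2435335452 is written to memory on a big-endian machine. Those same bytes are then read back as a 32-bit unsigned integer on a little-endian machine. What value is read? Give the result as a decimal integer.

2435335452 in 32-bit hexadecimal is 0x9128451C.
Stored big-endian, the bytes at ascending addresses are 91 28 45 1C.
Read back as little-endian, the first byte is least significant, giving 0x1C452891.
0x1C452891 = 474294417.

474294417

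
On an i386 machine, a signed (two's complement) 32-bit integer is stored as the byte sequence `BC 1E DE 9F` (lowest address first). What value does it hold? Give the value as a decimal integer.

-1612833092

Little-endian: lowest address holds the least-significant byte.
Reassemble most-significant byte first: 9F DE 1E BC → 0x9FDE1EBC.
Top bit is set, so as a signed 32-bit value this is 0x9FDE1EBC − 2^32 = -1612833092.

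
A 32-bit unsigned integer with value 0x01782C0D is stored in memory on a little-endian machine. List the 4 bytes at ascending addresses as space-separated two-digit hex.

Split into bytes (most-significant first): 01 78 2C 0D.
Little-endian: lowest address holds the least-significant byte.
So at ascending addresses the bytes are 0D 2C 78 01.

0D 2C 78 01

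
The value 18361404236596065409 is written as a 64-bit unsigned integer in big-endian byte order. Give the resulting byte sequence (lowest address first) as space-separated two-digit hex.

18361404236596065409 in hexadecimal, padded to 64 bits, is 0xFED0CFDECBA93481.
Split into bytes (most-significant first): FE D0 CF DE CB A9 34 81.
Big-endian stores the most-significant byte at the lowest address.
So the memory order matches the most-significant-first order: FE D0 CF DE CB A9 34 81.

FE D0 CF DE CB A9 34 81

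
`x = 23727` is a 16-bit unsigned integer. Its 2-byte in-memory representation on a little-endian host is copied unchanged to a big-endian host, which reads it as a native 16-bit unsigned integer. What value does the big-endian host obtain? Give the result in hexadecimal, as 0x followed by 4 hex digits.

23727 in 16-bit hexadecimal is 0x5CAF.
Stored little-endian, the bytes at ascending addresses are AF 5C.
Read back as big-endian, the last byte is least significant, giving 0xAF5C.

0xAF5C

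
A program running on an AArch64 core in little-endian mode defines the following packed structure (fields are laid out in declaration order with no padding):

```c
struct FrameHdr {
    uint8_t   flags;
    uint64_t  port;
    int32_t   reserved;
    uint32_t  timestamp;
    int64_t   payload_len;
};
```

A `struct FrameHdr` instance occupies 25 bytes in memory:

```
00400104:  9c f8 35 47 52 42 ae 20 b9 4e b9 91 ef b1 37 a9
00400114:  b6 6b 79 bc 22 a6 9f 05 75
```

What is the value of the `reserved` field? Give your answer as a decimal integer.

-275662514

`reserved` follows `flags` (1 B), `port` (8 B), so it starts at offset 1 + 8 = 9 and occupies 4 bytes.
Bytes at offsets 9..12: 4E B9 91 EF.
Little-endian stores the least-significant byte at the lowest address.
Reassemble most-significant byte first: EF 91 B9 4E → 0xEF91B94E.
Top bit is set, so as a signed 32-bit value this is 0xEF91B94E − 2^32 = -275662514.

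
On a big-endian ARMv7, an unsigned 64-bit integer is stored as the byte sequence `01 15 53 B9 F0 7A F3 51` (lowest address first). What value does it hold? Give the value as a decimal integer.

Big-endian: lowest address holds the most-significant byte.
The bytes are already most-significant first: 0x011553B9F07AF351.
0x011553B9F07AF351 = 78060626617496401.

78060626617496401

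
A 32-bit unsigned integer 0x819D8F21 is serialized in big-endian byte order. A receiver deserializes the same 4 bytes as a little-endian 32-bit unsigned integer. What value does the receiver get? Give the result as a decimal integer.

Stored big-endian, the bytes at ascending addresses are 81 9D 8F 21.
Read back as little-endian, the first byte is least significant, giving 0x218F9D81.
0x218F9D81 = 563060097.

563060097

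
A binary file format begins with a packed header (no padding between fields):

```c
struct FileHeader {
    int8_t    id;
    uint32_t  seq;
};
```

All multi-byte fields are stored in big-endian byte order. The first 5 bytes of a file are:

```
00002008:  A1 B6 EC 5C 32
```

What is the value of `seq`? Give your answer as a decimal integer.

3068943410

`seq` follows `id` (1 byte), so it starts at byte offset 1 and occupies 4 bytes.
Bytes at offsets 1..4: B6 EC 5C 32.
Big-endian: lowest address holds the most-significant byte.
The bytes are already most-significant first: 0xB6EC5C32.
0xB6EC5C32 = 3068943410.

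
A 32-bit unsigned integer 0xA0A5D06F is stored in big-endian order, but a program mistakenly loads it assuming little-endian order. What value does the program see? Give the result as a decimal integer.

Stored big-endian, the bytes at ascending addresses are A0 A5 D0 6F.
Read back as little-endian, the first byte is least significant, giving 0x6FD0A5A0.
0x6FD0A5A0 = 1875944864.

1875944864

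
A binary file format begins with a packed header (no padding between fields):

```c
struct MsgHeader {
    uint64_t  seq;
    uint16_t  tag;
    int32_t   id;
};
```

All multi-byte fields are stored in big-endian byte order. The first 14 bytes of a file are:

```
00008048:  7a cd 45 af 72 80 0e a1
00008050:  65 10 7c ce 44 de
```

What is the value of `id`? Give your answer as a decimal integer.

2093892830

`id` follows `seq` (8 B), `tag` (2 B), so it starts at offset 8 + 2 = 10 and occupies 4 bytes.
Bytes at offsets 10..13: 7C CE 44 DE.
Big-endian: lowest address holds the most-significant byte.
The bytes are already most-significant first: 0x7CCE44DE.
0x7CCE44DE = 2093892830.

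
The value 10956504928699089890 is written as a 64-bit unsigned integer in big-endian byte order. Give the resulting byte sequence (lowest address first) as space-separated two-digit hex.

98 0D 53 2E BE ED 03 E2

10956504928699089890 in hexadecimal, padded to 64 bits, is 0x980D532EBEED03E2.
Split into bytes (most-significant first): 98 0D 53 2E BE ED 03 E2.
In big-endian order the high byte comes first in memory.
So the memory order matches the most-significant-first order: 98 0D 53 2E BE ED 03 E2.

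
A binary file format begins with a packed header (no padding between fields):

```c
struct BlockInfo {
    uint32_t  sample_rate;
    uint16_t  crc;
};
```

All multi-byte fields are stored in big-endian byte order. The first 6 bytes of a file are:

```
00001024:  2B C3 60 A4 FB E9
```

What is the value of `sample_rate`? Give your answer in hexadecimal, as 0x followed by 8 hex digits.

0x2BC360A4

`sample_rate` is the first field, at byte offset 0, occupying 4 bytes.
Bytes at offsets 0..3: 2B C3 60 A4.
Big-endian stores the most-significant byte at the lowest address.
The bytes are already most-significant first: 0x2BC360A4.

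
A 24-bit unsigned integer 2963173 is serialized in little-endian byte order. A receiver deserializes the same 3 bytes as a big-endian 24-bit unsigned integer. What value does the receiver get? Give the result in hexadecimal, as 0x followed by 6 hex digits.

2963173 in 24-bit hexadecimal is 0x2D36E5.
Stored little-endian, the bytes at ascending addresses are E5 36 2D.
Read back as big-endian, the last byte is least significant, giving 0xE5362D.

0xE5362D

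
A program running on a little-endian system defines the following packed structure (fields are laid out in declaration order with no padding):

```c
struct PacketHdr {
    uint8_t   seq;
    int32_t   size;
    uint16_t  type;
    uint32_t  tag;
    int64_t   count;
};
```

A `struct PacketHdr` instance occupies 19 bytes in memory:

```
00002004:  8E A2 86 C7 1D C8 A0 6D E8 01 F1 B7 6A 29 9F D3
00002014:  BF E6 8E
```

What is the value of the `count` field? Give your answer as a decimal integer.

`count` follows `seq` (1 B), `size` (4 B), `type` (2 B), `tag` (4 B), so it starts at offset 1 + 4 + 2 + 4 = 11 and occupies 8 bytes.
Bytes at offsets 11..18: B7 6A 29 9F D3 BF E6 8E.
Little-endian stores the least-significant byte at the lowest address.
Reassemble most-significant byte first: 8E E6 BF D3 9F 29 6A B7 → 0x8EE6BFD39F296AB7.
Top bit is set, so as a signed 64-bit value this is 0x8EE6BFD39F296AB7 − 2^64 = -8149615560051037513.

-8149615560051037513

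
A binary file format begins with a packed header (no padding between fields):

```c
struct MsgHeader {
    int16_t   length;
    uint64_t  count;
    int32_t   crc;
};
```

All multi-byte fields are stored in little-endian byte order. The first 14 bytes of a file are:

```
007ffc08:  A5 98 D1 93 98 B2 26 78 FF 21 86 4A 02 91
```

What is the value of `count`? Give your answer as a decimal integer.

2449808829913273297

`count` follows `length` (2 bytes), so it starts at byte offset 2 and occupies 8 bytes.
Bytes at offsets 2..9: D1 93 98 B2 26 78 FF 21.
In little-endian order the low byte comes first in memory.
Reassemble most-significant byte first: 21 FF 78 26 B2 98 93 D1 → 0x21FF7826B29893D1.
0x21FF7826B29893D1 = 2449808829913273297.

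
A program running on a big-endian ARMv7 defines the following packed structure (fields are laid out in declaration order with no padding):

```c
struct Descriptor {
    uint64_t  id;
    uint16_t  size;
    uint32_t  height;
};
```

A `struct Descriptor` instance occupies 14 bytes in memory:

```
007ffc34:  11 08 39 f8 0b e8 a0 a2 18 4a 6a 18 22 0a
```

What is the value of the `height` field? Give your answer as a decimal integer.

1779966474

`height` follows `id` (8 B), `size` (2 B), so it starts at offset 8 + 2 = 10 and occupies 4 bytes.
Bytes at offsets 10..13: 6A 18 22 0A.
Big-endian: lowest address holds the most-significant byte.
The bytes are already most-significant first: 0x6A18220A.
0x6A18220A = 1779966474.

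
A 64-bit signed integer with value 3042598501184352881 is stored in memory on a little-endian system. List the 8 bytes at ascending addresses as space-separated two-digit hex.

71 B2 3A 69 37 7B 39 2A

3042598501184352881 in hexadecimal, padded to 64 bits, is 0x2A397B37693AB271.
Split into bytes (most-significant first): 2A 39 7B 37 69 3A B2 71.
Little-endian: lowest address holds the least-significant byte.
So at ascending addresses the bytes are 71 B2 3A 69 37 7B 39 2A.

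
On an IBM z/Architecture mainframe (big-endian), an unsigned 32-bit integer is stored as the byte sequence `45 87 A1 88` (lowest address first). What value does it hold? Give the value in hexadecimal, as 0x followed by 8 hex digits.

Big-endian stores the most-significant byte at the lowest address.
The bytes are already most-significant first: 0x4587A188.

0x4587A188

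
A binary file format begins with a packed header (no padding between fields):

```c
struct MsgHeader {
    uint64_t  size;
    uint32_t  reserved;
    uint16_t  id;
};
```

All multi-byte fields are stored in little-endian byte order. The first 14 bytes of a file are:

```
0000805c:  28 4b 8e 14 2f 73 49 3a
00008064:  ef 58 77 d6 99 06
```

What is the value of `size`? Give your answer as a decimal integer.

4200014773545225000

`size` is the first field, at byte offset 0, occupying 8 bytes.
Bytes at offsets 0..7: 28 4B 8E 14 2F 73 49 3A.
In little-endian order the low byte comes first in memory.
Reassemble most-significant byte first: 3A 49 73 2F 14 8E 4B 28 → 0x3A49732F148E4B28.
0x3A49732F148E4B28 = 4200014773545225000.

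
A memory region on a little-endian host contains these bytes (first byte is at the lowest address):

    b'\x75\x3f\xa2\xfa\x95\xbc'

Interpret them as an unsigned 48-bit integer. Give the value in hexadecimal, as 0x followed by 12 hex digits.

In little-endian order the low byte comes first in memory.
Reassemble most-significant byte first: BC 95 FA A2 3F 75 → 0xBC95FAA23F75.

0xBC95FAA23F75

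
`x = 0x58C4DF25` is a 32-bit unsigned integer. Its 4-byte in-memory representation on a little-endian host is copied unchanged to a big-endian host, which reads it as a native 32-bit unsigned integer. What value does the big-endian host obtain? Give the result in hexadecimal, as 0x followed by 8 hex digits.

Stored little-endian, the bytes at ascending addresses are 25 DF C4 58.
Read back as big-endian, the last byte is least significant, giving 0x25DFC458.

0x25DFC458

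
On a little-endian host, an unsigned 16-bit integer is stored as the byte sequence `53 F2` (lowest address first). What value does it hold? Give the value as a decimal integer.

62035

Little-endian stores the least-significant byte at the lowest address.
Reassemble most-significant byte first: F2 53 → 0xF253.
0xF253 = 62035.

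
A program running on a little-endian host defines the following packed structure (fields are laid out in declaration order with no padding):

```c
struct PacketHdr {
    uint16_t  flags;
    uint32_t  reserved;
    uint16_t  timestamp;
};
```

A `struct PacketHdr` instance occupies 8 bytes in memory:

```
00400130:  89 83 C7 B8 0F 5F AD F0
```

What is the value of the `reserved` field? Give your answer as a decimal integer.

1594865863

`reserved` follows `flags` (2 bytes), so it starts at byte offset 2 and occupies 4 bytes.
Bytes at offsets 2..5: C7 B8 0F 5F.
In little-endian order the low byte comes first in memory.
Reassemble most-significant byte first: 5F 0F B8 C7 → 0x5F0FB8C7.
0x5F0FB8C7 = 1594865863.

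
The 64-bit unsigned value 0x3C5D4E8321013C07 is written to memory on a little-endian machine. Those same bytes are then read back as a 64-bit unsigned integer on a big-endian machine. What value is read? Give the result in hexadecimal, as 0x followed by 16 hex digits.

0x073C0121834E5D3C

Stored little-endian, the bytes at ascending addresses are 07 3C 01 21 83 4E 5D 3C.
Read back as big-endian, the last byte is least significant, giving 0x073C0121834E5D3C.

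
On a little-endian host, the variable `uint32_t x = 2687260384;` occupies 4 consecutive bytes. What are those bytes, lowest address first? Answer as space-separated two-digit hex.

2687260384 in hexadecimal, padded to 32 bits, is 0xA02C56E0.
Split into bytes (most-significant first): A0 2C 56 E0.
In little-endian order the low byte comes first in memory.
So at ascending addresses the bytes are E0 56 2C A0.

E0 56 2C A0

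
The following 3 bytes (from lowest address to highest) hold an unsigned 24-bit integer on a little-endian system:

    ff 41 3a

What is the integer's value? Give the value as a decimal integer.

3817983

In little-endian order the low byte comes first in memory.
Reassemble most-significant byte first: 3A 41 FF → 0x3A41FF.
0x3A41FF = 3817983.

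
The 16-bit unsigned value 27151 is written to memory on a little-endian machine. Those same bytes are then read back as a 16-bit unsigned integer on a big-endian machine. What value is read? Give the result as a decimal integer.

27151 in 16-bit hexadecimal is 0x6A0F.
Stored little-endian, the bytes at ascending addresses are 0F 6A.
Read back as big-endian, the last byte is least significant, giving 0x0F6A.
0x0F6A = 3946.

3946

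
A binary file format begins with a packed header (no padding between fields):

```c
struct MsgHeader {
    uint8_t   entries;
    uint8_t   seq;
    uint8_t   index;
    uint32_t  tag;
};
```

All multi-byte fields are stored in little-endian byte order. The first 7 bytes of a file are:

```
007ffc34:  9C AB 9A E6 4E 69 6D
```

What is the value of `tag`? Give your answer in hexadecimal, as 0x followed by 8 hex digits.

`tag` follows `entries` (1 B), `seq` (1 B), `index` (1 B), so it starts at offset 1 + 1 + 1 = 3 and occupies 4 bytes.
Bytes at offsets 3..6: E6 4E 69 6D.
Little-endian: lowest address holds the least-significant byte.
Reassemble most-significant byte first: 6D 69 4E E6 → 0x6D694EE6.

0x6D694EE6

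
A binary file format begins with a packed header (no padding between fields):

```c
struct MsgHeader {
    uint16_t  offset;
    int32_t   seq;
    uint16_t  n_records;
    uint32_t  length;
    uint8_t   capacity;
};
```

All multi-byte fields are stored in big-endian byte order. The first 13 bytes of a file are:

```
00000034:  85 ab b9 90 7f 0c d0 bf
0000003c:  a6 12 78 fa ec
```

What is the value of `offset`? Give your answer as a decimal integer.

`offset` is the first field, at byte offset 0, occupying 2 bytes.
Bytes at offsets 0..1: 85 AB.
Big-endian: lowest address holds the most-significant byte.
The bytes are already most-significant first: 0x85AB.
0x85AB = 34219.

34219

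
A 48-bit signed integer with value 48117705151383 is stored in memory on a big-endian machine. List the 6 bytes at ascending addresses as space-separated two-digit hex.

48117705151383 in hexadecimal, padded to 48 bits, is 0x2BC346B91397.
Split into bytes (most-significant first): 2B C3 46 B9 13 97.
In big-endian order the high byte comes first in memory.
So the memory order matches the most-significant-first order: 2B C3 46 B9 13 97.

2B C3 46 B9 13 97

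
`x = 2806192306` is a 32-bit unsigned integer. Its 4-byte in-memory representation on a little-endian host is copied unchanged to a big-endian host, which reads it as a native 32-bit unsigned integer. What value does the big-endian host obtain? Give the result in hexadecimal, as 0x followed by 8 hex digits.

0xB21843A7

2806192306 in 32-bit hexadecimal is 0xA74318B2.
Stored little-endian, the bytes at ascending addresses are B2 18 43 A7.
Read back as big-endian, the last byte is least significant, giving 0xB21843A7.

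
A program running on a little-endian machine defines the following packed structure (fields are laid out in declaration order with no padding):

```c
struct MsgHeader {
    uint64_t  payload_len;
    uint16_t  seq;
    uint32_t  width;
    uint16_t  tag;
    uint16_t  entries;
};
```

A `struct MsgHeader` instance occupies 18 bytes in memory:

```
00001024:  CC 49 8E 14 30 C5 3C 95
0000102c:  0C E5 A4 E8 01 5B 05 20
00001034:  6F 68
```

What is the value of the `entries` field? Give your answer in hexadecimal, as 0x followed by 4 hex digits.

`entries` follows `payload_len` (8 B), `seq` (2 B), `width` (4 B), `tag` (2 B), so it starts at offset 8 + 2 + 4 + 2 = 16 and occupies 2 bytes.
Bytes at offsets 16..17: 6F 68.
Little-endian stores the least-significant byte at the lowest address.
Reassemble most-significant byte first: 68 6F → 0x686F.

0x686F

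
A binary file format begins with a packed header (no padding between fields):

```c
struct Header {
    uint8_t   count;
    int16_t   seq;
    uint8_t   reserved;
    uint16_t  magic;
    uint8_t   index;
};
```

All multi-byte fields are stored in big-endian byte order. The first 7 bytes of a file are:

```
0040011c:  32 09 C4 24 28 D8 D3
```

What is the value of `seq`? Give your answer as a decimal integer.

`seq` follows `count` (1 byte), so it starts at byte offset 1 and occupies 2 bytes.
Bytes at offsets 1..2: 09 C4.
Big-endian stores the most-significant byte at the lowest address.
The bytes are already most-significant first: 0x09C4.
0x09C4 = 2500.

2500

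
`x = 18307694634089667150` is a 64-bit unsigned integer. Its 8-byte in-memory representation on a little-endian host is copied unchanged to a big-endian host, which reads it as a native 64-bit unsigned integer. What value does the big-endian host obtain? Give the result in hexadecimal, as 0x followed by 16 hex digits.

18307694634089667150 in 64-bit hexadecimal is 0xFE11FF45793D5A4E.
Stored little-endian, the bytes at ascending addresses are 4E 5A 3D 79 45 FF 11 FE.
Read back as big-endian, the last byte is least significant, giving 0x4E5A3D7945FF11FE.

0x4E5A3D7945FF11FE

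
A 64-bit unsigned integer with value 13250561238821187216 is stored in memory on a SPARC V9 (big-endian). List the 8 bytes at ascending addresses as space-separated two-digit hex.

B7 E3 73 3E 02 7F 2E 90

13250561238821187216 in hexadecimal, padded to 64 bits, is 0xB7E3733E027F2E90.
Split into bytes (most-significant first): B7 E3 73 3E 02 7F 2E 90.
In big-endian order the high byte comes first in memory.
So the memory order matches the most-significant-first order: B7 E3 73 3E 02 7F 2E 90.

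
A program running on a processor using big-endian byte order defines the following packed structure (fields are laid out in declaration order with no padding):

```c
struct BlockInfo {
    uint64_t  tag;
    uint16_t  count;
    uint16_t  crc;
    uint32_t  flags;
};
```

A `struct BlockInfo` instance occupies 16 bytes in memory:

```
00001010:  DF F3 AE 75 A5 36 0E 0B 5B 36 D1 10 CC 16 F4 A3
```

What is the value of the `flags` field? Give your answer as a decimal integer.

`flags` follows `tag` (8 B), `count` (2 B), `crc` (2 B), so it starts at offset 8 + 2 + 2 = 12 and occupies 4 bytes.
Bytes at offsets 12..15: CC 16 F4 A3.
Big-endian stores the most-significant byte at the lowest address.
The bytes are already most-significant first: 0xCC16F4A3.
0xCC16F4A3 = 3424056483.

3424056483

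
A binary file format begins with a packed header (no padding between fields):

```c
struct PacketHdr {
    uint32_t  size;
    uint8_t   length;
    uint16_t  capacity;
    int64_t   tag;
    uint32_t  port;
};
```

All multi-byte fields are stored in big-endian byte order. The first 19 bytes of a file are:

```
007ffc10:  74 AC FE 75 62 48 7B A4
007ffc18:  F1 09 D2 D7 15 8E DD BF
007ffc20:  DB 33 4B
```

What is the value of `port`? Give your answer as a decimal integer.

3218813771

`port` follows `size` (4 B), `length` (1 B), `capacity` (2 B), `tag` (8 B), so it starts at offset 4 + 1 + 2 + 8 = 15 and occupies 4 bytes.
Bytes at offsets 15..18: BF DB 33 4B.
Big-endian: lowest address holds the most-significant byte.
The bytes are already most-significant first: 0xBFDB334B.
0xBFDB334B = 3218813771.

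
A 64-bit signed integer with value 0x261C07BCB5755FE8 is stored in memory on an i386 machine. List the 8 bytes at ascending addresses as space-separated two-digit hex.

Split into bytes (most-significant first): 26 1C 07 BC B5 75 5F E8.
Little-endian stores the least-significant byte at the lowest address.
So at ascending addresses the bytes are E8 5F 75 B5 BC 07 1C 26.

E8 5F 75 B5 BC 07 1C 26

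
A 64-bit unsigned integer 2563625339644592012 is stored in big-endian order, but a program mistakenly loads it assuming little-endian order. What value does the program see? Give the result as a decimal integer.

2563625339644592012 in 64-bit hexadecimal is 0x2393D3A9EAB4BF8C.
Stored big-endian, the bytes at ascending addresses are 23 93 D3 A9 EA B4 BF 8C.
Read back as little-endian, the first byte is least significant, giving 0x8CBFB4EAA9D39323.
0x8CBFB4EAA9D39323 = 10142023805826208547.

10142023805826208547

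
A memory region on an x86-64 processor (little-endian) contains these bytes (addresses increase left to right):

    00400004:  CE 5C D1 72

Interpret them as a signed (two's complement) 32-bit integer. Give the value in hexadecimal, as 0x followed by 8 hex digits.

0x72D15CCE

Little-endian stores the least-significant byte at the lowest address.
Reassemble most-significant byte first: 72 D1 5C CE → 0x72D15CCE.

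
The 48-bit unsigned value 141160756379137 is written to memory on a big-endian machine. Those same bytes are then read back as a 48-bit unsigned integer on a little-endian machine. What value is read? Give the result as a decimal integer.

1643857601152

141160756379137 in 48-bit hexadecimal is 0x80628CBD7E01.
Stored big-endian, the bytes at ascending addresses are 80 62 8C BD 7E 01.
Read back as little-endian, the first byte is least significant, giving 0x017EBD8C6280.
0x017EBD8C6280 = 1643857601152.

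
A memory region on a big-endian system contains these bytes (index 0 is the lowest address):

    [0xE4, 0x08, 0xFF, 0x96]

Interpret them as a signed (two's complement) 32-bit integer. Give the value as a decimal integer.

-469172330

Big-endian: lowest address holds the most-significant byte.
The bytes are already most-significant first: 0xE408FF96.
Top bit is set, so as a signed 32-bit value this is 0xE408FF96 − 2^32 = -469172330.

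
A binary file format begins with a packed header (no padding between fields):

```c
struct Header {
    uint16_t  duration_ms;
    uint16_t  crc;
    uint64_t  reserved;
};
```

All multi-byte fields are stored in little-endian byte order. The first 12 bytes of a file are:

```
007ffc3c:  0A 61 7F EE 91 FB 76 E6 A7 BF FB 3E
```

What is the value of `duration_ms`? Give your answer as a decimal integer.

24842

`duration_ms` is the first field, at byte offset 0, occupying 2 bytes.
Bytes at offsets 0..1: 0A 61.
In little-endian order the low byte comes first in memory.
Reassemble most-significant byte first: 61 0A → 0x610A.
0x610A = 24842.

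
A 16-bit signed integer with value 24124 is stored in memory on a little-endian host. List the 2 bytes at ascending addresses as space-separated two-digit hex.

3C 5E

24124 in hexadecimal, padded to 16 bits, is 0x5E3C.
Split into bytes (most-significant first): 5E 3C.
Little-endian: lowest address holds the least-significant byte.
So at ascending addresses the bytes are 3C 5E.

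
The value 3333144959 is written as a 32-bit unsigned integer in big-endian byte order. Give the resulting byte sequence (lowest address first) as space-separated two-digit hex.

3333144959 in hexadecimal, padded to 32 bits, is 0xC6ABC17F.
Split into bytes (most-significant first): C6 AB C1 7F.
In big-endian order the high byte comes first in memory.
So the memory order matches the most-significant-first order: C6 AB C1 7F.

C6 AB C1 7F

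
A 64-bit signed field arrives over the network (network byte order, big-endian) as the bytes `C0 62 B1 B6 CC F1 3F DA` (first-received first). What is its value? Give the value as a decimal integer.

-4583906072029216806

Big-endian: lowest address holds the most-significant byte.
The bytes are already most-significant first: 0xC062B1B6CCF13FDA.
Top bit is set, so as a signed 64-bit value this is 0xC062B1B6CCF13FDA − 2^64 = -4583906072029216806.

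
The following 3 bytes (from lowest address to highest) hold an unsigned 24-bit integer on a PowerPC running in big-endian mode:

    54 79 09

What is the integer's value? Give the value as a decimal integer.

5536009

In big-endian order the high byte comes first in memory.
The bytes are already most-significant first: 0x547909.
0x547909 = 5536009.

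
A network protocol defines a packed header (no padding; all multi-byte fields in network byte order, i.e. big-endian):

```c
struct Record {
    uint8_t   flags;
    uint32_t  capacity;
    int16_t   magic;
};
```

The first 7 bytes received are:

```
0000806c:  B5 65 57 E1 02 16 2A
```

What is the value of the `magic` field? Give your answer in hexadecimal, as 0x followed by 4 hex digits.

0x162A

`magic` follows `flags` (1 B), `capacity` (4 B), so it starts at offset 1 + 4 = 5 and occupies 2 bytes.
Bytes at offsets 5..6: 16 2A.
Big-endian: lowest address holds the most-significant byte.
The bytes are already most-significant first: 0x162A.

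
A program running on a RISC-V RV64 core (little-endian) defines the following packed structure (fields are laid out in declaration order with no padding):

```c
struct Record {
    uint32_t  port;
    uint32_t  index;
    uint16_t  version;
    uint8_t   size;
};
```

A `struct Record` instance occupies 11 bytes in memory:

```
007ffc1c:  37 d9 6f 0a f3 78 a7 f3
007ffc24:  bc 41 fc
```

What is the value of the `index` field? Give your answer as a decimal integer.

4087838963

`index` follows `port` (4 bytes), so it starts at byte offset 4 and occupies 4 bytes.
Bytes at offsets 4..7: F3 78 A7 F3.
Little-endian: lowest address holds the least-significant byte.
Reassemble most-significant byte first: F3 A7 78 F3 → 0xF3A778F3.
0xF3A778F3 = 4087838963.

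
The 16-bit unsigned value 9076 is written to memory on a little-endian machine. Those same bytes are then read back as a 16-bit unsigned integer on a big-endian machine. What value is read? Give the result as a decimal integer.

29731

9076 in 16-bit hexadecimal is 0x2374.
Stored little-endian, the bytes at ascending addresses are 74 23.
Read back as big-endian, the last byte is least significant, giving 0x7423.
0x7423 = 29731.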